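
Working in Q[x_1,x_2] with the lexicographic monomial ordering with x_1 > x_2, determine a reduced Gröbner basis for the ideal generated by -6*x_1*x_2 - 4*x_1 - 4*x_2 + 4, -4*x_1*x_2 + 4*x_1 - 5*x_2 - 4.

This is the nonlinear analogue of row-reducing a linear system.

f_1 = -6*x_1*x_2 - 4*x_1 - 4*x_2 + 4, LT = x_1*x_2.
f_2 = -4*x_1*x_2 + 4*x_1 - 5*x_2 - 4, LT = x_1*x_2.

S(f_1,f_2): lcm = x_1*x_2. S = 5/3*x_1 - 7/12*x_2 - 5/3.
  reduce S modulo (f_1, f_2):
  remainder 5/3*x_1 - 7/12*x_2 - 5/3 ≠ 0; add g_3 = 5/3*x_1 - 7/12*x_2 - 5/3 to the basis.

S(f_1,g_3): lcm = x_1*x_2. S = 2/3*x_1 + 7/20*x_2**2 + 5/3*x_2 - 2/3.
  reduce S modulo (f_1, f_2, g_3):
  remainder 7/20*x_2**2 + 19/10*x_2 ≠ 0; add g_4 = 7/20*x_2**2 + 19/10*x_2 to the basis.

The other S-polynomials (S(f_2,g_3), S(f_1,g_4), S(f_2,g_4), S(g_3,g_4)) all reduce to 0 modulo the current basis, so we have a Gröbner basis.
Inter-reduce: drop elements whose leading term is divisible by another's, tail-reduce, and make monic.

G = {x_1 - 7/20*x_2 - 1, x_2**2 + 38/7*x_2}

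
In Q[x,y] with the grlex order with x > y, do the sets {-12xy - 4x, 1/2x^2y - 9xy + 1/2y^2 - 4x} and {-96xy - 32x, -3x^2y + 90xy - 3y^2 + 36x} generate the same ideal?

Since reduced Gröbner bases are canonical representatives of ideals under a given ordering, it suffices to compute and compare them.
Buchberger on the first generating set:
f_1 = -12xy - 4x, LT = xy.
f_2 = 1/2x^2y - 9xy + 1/2y^2 - 4x, LT = x^2y.

S(f_1,f_2): lcm = x^2y. S = 1/3x^2 + 18xy - y^2 + 8x.
  reduce S modulo (f_1, f_2):
  remainder 1/3x^2 - y^2 + 2x ≠ 0; add g_3 = 1/3x^2 - y^2 + 2x to the basis.

S(f_1,g_3): lcm = x^2y. S = 3y^3 + 1/3x^2 - 6xy.
  reduce S modulo (f_1, f_2, g_3):
  remainder 3y^3 + y^2 ≠ 0; add g_4 = 3y^3 + y^2 to the basis.

The other S-polynomials (S(f_2,g_3), S(f_1,g_4), S(f_2,g_4), S(g_3,g_4)) all reduce to 0 modulo the current basis, so we have a Gröbner basis.
Inter-reduce: drop elements whose leading term is divisible by another's, tail-reduce, and make monic.
Reduced Gröbner basis: {y^3 + 1/3y^2, x^2 - 3y^2 + 6x, xy + 1/3x}.

Buchberger on the second generating set:
h_1 = -96xy - 32x, LT = xy.
h_2 = -3x^2y + 90xy - 3y^2 + 36x, LT = x^2y.

S(h_1,h_2): lcm = x^2y. S = 1/3x^2 + 30xy - y^2 + 12x.
  reduce S modulo (h_1, h_2):
  remainder 1/3x^2 - y^2 + 2x ≠ 0; add k_3 = 1/3x^2 - y^2 + 2x to the basis.

S(h_1,k_3): lcm = x^2y. S = 3y^3 + 1/3x^2 - 6xy.
  reduce S modulo (h_1, h_2, k_3):
  remainder 3y^3 + y^2 ≠ 0; add k_4 = 3y^3 + y^2 to the basis.

The other S-polynomials (S(h_2,k_3), S(h_1,k_4), S(h_2,k_4), S(k_3,k_4)) all reduce to 0 modulo the current basis, so we have a Gröbner basis.
Inter-reduce: drop elements whose leading term is divisible by another's, tail-reduce, and make monic.
Reduced Gröbner basis: {y^3 + 1/3y^2, x^2 - 3y^2 + 6x, xy + 1/3x}.

The two bases agree; hence the ideals are identical.

Yes, the ideals are equal.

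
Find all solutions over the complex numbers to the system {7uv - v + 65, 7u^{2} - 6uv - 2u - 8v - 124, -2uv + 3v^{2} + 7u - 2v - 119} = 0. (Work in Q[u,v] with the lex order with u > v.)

{(2, -5)}

Compute a lex Gröbner basis by Buchberger's algorithm.
f_1 = 7uv - v + 65, LT = uv.
f_2 = 7u^{2} - 6uv - 2u - 8v - 124, LT = u^{2}.
f_3 = -2uv + 7u + 3v^{2} - 2v - 119, LT = uv.

S(f_1,f_2): lcm = u^{2}v. S = \tfrac{6}{7}uv^{2} + \tfrac{1}{7}uv + \tfrac{65}{7}u + \tfrac{8}{7}v^{2} + \tfrac{124}{7}v.
  reduce S modulo (f_1, f_2, f_3):
  remainder \tfrac{65}{7}u + \tfrac{62}{49}v^{2} + \tfrac{479}{49}v - \tfrac{65}{49} ≠ 0; add h_4 = \tfrac{65}{7}u + \tfrac{62}{49}v^{2} + \tfrac{479}{49}v - \tfrac{65}{49} to the basis.

S(f_1,f_3): lcm = uv. S = \tfrac{7}{2}u + \tfrac{3}{2}v^{2} - \tfrac{8}{7}v - \tfrac{703}{14}.
  reduce S modulo (f_1, f_2, f_3, h_4):
  remainder \tfrac{133}{130}v^{2} - \tfrac{4393}{910}v - \tfrac{348}{7} ≠ 0; add h_5 = \tfrac{133}{130}v^{2} - \tfrac{4393}{910}v - \tfrac{348}{7} to the basis.

S(f_2,f_3): lcm = u^{2}v. S = \tfrac{7}{2}u^{2} + \tfrac{9}{14}uv^{2} - \tfrac{9}{7}uv - \tfrac{119}{2}u - \tfrac{8}{7}v^{2} - \tfrac{124}{7}v.
  reduce S modulo (f_1, f_2, f_3, h_4, h_5):
  remainder \tfrac{6824735}{91238}v + \tfrac{34123675}{91238} ≠ 0; add h_6 = \tfrac{6824735}{91238}v + \tfrac{34123675}{91238} to the basis.

The other S-polynomials (S(f_1,h_4), S(f_2,h_4), S(f_3,h_4), S(f_1,h_5), S(f_2,h_5), S(f_3,h_5), S(h_4,h_5), S(f_1,h_6), S(f_2,h_6), S(f_3,h_6), S(h_4,h_6), S(h_5,h_6)) all reduce to 0 modulo the current basis, so we have a Gröbner basis.
Inter-reduce: drop elements whose leading term is divisible by another's, tail-reduce, and make monic.
Reduced Gröbner basis: {u - 2, v + 5}.

The lex basis is triangular: the last element involves only v. Solving v + 5 = 0 gives v ∈ {-5}; substituting each value into the earlier elements determines the remaining variables.
  v = -5: the earlier basis element becomes u - 2 = 0, giving u = 2 — point (2, -5).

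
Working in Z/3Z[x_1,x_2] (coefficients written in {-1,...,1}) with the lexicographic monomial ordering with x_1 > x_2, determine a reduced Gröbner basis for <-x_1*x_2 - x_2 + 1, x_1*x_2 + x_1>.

G = {x_1 - x_2 + 1, x_2**2 - 1}

f_1 = -x_1*x_2 - x_2 + 1, LT = x_1*x_2.
f_2 = x_1*x_2 + x_1, LT = x_1*x_2.

S(f_1,f_2): lcm = x_1*x_2. S = -x_1 + x_2 - 1.
  reduce S modulo (f_1, f_2):
  remainder -x_1 + x_2 - 1 ≠ 0; add g_3 = -x_1 + x_2 - 1 to the basis.

S(f_1,g_3): lcm = x_1*x_2. S = x_2**2 - 1.
  reduce S modulo (f_1, f_2, g_3):
  remainder x_2**2 - 1 ≠ 0; add g_4 = x_2**2 - 1 to the basis.

The other S-polynomials (S(f_2,g_3), S(f_1,g_4), S(f_2,g_4), S(g_3,g_4)) all reduce to 0 modulo the current basis, so we have a Gröbner basis.
Inter-reduce: drop elements whose leading term is divisible by another's, tail-reduce, and make monic.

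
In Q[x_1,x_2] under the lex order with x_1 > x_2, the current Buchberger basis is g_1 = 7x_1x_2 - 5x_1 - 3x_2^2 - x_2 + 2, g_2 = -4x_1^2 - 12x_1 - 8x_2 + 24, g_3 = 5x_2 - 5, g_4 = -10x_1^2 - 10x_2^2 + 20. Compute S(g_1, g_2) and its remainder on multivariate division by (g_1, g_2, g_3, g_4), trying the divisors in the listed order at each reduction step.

S(g_1, g_2) = -5/7x_1^2 - 3/7x_1x_2^2 - 22/7x_1x_2 + 2/7x_1 - 2x_2^2 + 6x_2; remainder on division = -12/343x_1 + 12/343.

lcm(LM(g_1), LM(g_2)) = x_1^2x_2.
S = (lcm/LT(g_1))·g_1 − (lcm/LT(g_2))·g_2 = -5/7x_1^2 - 3/7x_1x_2^2 - 22/7x_1x_2 + 2/7x_1 - 2x_2^2 + 6x_2.
Reduce S modulo (g_1, g_2, g_3, g_4) in that order:
  leading term x_1^2: subtract (5/28)·g_2 from -5/7x_1^2 - 3/7x_1x_2^2 - 22/7x_1x_2 + 2/7x_1 - 2x_2^2 + 6x_2 → -3/7x_1x_2^2 - 22/7x_1x_2 + 17/7x_1 - 2x_2^2 + 52/7x_2 - 30/7
  leading term x_1x_2^2: subtract (-3/49x_2)·g_1 from -3/7x_1x_2^2 - 22/7x_1x_2 + 17/7x_1 - 2x_2^2 + 52/7x_2 - 30/7 → -169/49x_1x_2 + 17/7x_1 - 9/49x_2^3 - 101/49x_2^2 + 370/49x_2 - 30/7
  leading term x_1x_2: subtract (-169/343)·g_1 from -169/49x_1x_2 + 17/7x_1 - 9/49x_2^3 - 101/49x_2^2 + 370/49x_2 - 30/7 → -12/343x_1 - 9/49x_2^3 - 1214/343x_2^2 + 2421/343x_2 - 1132/343
  leading term x_1: no divisor's leading term divides it; move -12/343x_1 to the remainder.
  leading term x_2^3: subtract (-9/245x_2^2)·g_3 from -9/49x_2^3 - 1214/343x_2^2 + 2421/343x_2 - 1132/343 → -1277/343x_2^2 + 2421/343x_2 - 1132/343
  leading term x_2^2: subtract (-1277/1715x_2)·g_3 from -1277/343x_2^2 + 2421/343x_2 - 1132/343 → 1144/343x_2 - 1132/343
  leading term x_2: subtract (1144/1715)·g_3 from 1144/343x_2 - 1132/343 → 12/343
  leading term 1: no divisor's leading term divides it; move 12/343 to the remainder.
The remainder -12/343x_1 + 12/343 is nonzero, so it would be added as the next basis element.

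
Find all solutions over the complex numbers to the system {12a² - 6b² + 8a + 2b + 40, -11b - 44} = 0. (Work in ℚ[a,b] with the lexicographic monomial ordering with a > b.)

{(-8/3, -4), (2, -4)}

Compute a lex Gröbner basis by Buchberger's algorithm.
f_1 = 12a² + 8a - 6b² + 2b + 40, LT = a².
f_2 = -11b - 44, LT = b.

S(f_1,f_2): leading monomials are coprime, so the S-polynomial reduces to 0 (Buchberger's first criterion).
Every S-polynomial of the final basis reduces to 0, so we have a Gröbner basis.
Inter-reduce: drop elements whose leading term is divisible by another's, tail-reduce, and make monic.
Reduced Gröbner basis: {a² + ⅔a - 16/3, b + 4}.

Elimination: the polynomial b + 4 lies in the elimination ideal for b, so b ∈ {-4}. For each such b, the remaining basis elements (now univariate) give the rest of the solution.
  b = -4: the earlier basis element becomes a² + ⅔a - 16/3 = 0, giving a = -8/3, 2 — points (-8/3, -4), (2, -4).
Substituting each solution back into the original system confirms all equations vanish.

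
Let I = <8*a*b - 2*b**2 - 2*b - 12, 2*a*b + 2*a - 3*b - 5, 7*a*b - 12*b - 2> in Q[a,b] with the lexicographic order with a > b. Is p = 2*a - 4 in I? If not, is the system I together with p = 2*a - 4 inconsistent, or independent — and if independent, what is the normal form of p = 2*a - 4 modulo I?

First compute the reduced Gröbner basis of I by Buchberger's algorithm.
f_1 = 8*a*b - 2*b**2 - 2*b - 12, LT = a*b.
f_2 = 2*a*b + 2*a - 3*b - 5, LT = a*b.
f_3 = 7*a*b - 12*b - 2, LT = a*b.

S(f_1,f_2): lcm = a*b. S = -a - 1/4*b**2 + 5/4*b + 1.
  reduce S modulo (f_1, f_2, f_3):
  remainder -a - 1/4*b**2 + 5/4*b + 1 ≠ 0; add h_4 = -a - 1/4*b**2 + 5/4*b + 1 to the basis.

S(f_1,f_3): lcm = a*b. S = -1/4*b**2 + 41/28*b - 17/14.
  reduce S modulo (f_1, f_2, f_3, h_4):
  remainder -1/4*b**2 + 41/28*b - 17/14 ≠ 0; add h_5 = -1/4*b**2 + 41/28*b - 17/14 to the basis.

S(f_1,h_4): lcm = a*b. S = -1/4*b**3 + b**2 + 3/4*b - 3/2.
  reduce S modulo (f_1, f_2, f_3, h_4, h_5):
  remainder -37/49*b + 37/49 ≠ 0; add h_6 = -37/49*b + 37/49 to the basis.

The other S-polynomials (S(f_2,f_3), S(f_2,h_4), S(f_3,h_4), S(f_1,h_5), S(f_2,h_5), S(f_3,h_5), S(h_4,h_5), S(f_1,h_6), S(f_2,h_6), S(f_3,h_6), S(h_4,h_6), S(h_5,h_6)) all reduce to 0 modulo the current basis, so we have a Gröbner basis.
Inter-reduce: drop elements whose leading term is divisible by another's, tail-reduce, and make monic.
Reduced Gröbner basis: {a - 2, b - 1}.
Label its elements g_1 = a - 2, g_2 = b - 1.

Reduce p = 2*a - 4 modulo G:
  leading term a: subtract (2)·g_1 from 2*a - 4 → 0
  normal form = 0.
Since the normal form is 0, p ∈ I.

The remainder on division by a Gröbner basis is unique — it is the normal form.

2*a - 4 lies in I (it reduces to 0).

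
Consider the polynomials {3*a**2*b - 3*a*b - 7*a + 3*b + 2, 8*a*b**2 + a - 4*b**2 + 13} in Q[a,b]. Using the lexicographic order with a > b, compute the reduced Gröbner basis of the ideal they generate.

G = {a + 32/9*b**4 - 64/27*b**3 + 4/9*b**2 + 496/27*b + 13, b**5 - 2/3*b**4 + 1/4*b**3 + 61/12*b**2 + 61/16*b + 31/48}

f_1 = 3*a**2*b - 3*a*b - 7*a + 3*b + 2, LT = a**2*b.
f_2 = 8*a*b**2 + a - 4*b**2 + 13, LT = a*b**2.

S(f_1,f_2): lcm = a**2*b**2. S = -1/8*a**2 - 1/2*a*b**2 - 7/3*a*b - 13/8*a + b**2 + 2/3*b.
  leading term a**2: no divisor's leading term divides it; move -1/8*a**2 to the remainder.
  leading term a*b**2: subtract (-1/16)·f_2 from -1/2*a*b**2 - 7/3*a*b - 13/8*a + b**2 + 2/3*b → -7/3*a*b - 25/16*a + 3/4*b**2 + 2/3*b + 13/16
  leading term a*b: no divisor's leading term divides it; move -7/3*a*b to the remainder.
  leading term a: no divisor's leading term divides it; move -25/16*a to the remainder.
  leading term b**2: no divisor's leading term divides it; move 3/4*b**2 to the remainder.
  leading term b: no divisor's leading term divides it; move 2/3*b to the remainder.
  leading term 1: no divisor's leading term divides it; move 13/16 to the remainder.
  remainder -1/8*a**2 - 7/3*a*b - 25/16*a + 3/4*b**2 + 2/3*b + 13/16 ≠ 0; add g_3 = -1/8*a**2 - 7/3*a*b - 25/16*a + 3/4*b**2 + 2/3*b + 13/16 to the basis.

S(f_1,g_3): lcm = a**2*b. S = -56/3*a*b**2 - 27/2*a*b - 7/3*a + 6*b**3 + 16/3*b**2 + 15/2*b + 2/3.
  leading term a*b**2: subtract (-7/3)·f_2 from -56/3*a*b**2 - 27/2*a*b - 7/3*a + 6*b**3 + 16/3*b**2 + 15/2*b + 2/3 → -27/2*a*b + 6*b**3 - 4*b**2 + 15/2*b + 31
  leading term a*b: no divisor's leading term divides it; move -27/2*a*b to the remainder.
  leading term b**3: no divisor's leading term divides it; move 6*b**3 to the remainder.
  leading term b**2: no divisor's leading term divides it; move -4*b**2 to the remainder.
  leading term b: no divisor's leading term divides it; move 15/2*b to the remainder.
  leading term 1: no divisor's leading term divides it; move 31 to the remainder.
  remainder -27/2*a*b + 6*b**3 - 4*b**2 + 15/2*b + 31 ≠ 0; add g_4 = -27/2*a*b + 6*b**3 - 4*b**2 + 15/2*b + 31 to the basis.

S(f_2,g_3): lcm = a**2*b**2. S = 1/8*a**2 - 56/3*a*b**3 - 13*a*b**2 + 13/8*a + 6*b**4 + 16/3*b**3 + 13/2*b**2.
  leading term a**2: subtract (-1)·g_3 from 1/8*a**2 - 56/3*a*b**3 - 13*a*b**2 + 13/8*a + 6*b**4 + 16/3*b**3 + 13/2*b**2 → -56/3*a*b**3 - 13*a*b**2 - 7/3*a*b + 1/16*a + 6*b**4 + 16/3*b**3 + 29/4*b**2 + 2/3*b + 13/16
  leading term a*b**3: subtract (-7/3*b)·f_2 from -56/3*a*b**3 - 13*a*b**2 - 7/3*a*b + 1/16*a + 6*b**4 + 16/3*b**3 + 29/4*b**2 + 2/3*b + 13/16 → -13*a*b**2 + 1/16*a + 6*b**4 - 4*b**3 + 29/4*b**2 + 31*b + 13/16
  leading term a*b**2: subtract (-13/8)·f_2 from -13*a*b**2 + 1/16*a + 6*b**4 - 4*b**3 + 29/4*b**2 + 31*b + 13/16 → 27/16*a + 6*b**4 - 4*b**3 + 3/4*b**2 + 31*b + 351/16
  leading term a: no divisor's leading term divides it; move 27/16*a to the remainder.
  leading term b**4: no divisor's leading term divides it; move 6*b**4 to the remainder.
  leading term b**3: no divisor's leading term divides it; move -4*b**3 to the remainder.
  leading term b**2: no divisor's leading term divides it; move 3/4*b**2 to the remainder.
  leading term b: no divisor's leading term divides it; move 31*b to the remainder.
  leading term 1: no divisor's leading term divides it; move 351/16 to the remainder.
  remainder 27/16*a + 6*b**4 - 4*b**3 + 3/4*b**2 + 31*b + 351/16 ≠ 0; add g_5 = 27/16*a + 6*b**4 - 4*b**3 + 3/4*b**2 + 31*b + 351/16 to the basis.

S(f_1,g_5): lcm = a**2*b. S = -32/9*a*b**5 + 64/27*a*b**4 - 4/9*a*b**3 - 496/27*a*b**2 - 14*a*b - 7/3*a + b + 2/3.
  leading term a*b**5: subtract (-4/9*b**3)·f_2 from -32/9*a*b**5 + 64/27*a*b**4 - 4/9*a*b**3 - 496/27*a*b**2 - 14*a*b - 7/3*a + b + 2/3 → 64/27*a*b**4 - 496/27*a*b**2 - 14*a*b - 7/3*a - 16/9*b**5 + 52/9*b**3 + b + 2/3
  leading term a*b**4: subtract (8/27*b**2)·f_2 from 64/27*a*b**4 - 496/27*a*b**2 - 14*a*b - 7/3*a - 16/9*b**5 + 52/9*b**3 + b + 2/3 → -56/3*a*b**2 - 14*a*b - 7/3*a - 16/9*b**5 + 32/27*b**4 + 52/9*b**3 - 104/27*b**2 + b + 2/3
  leading term a*b**2: subtract (-7/3)·f_2 from -56/3*a*b**2 - 14*a*b - 7/3*a - 16/9*b**5 + 32/27*b**4 + 52/9*b**3 - 104/27*b**2 + b + 2/3 → -14*a*b - 16/9*b**5 + 32/27*b**4 + 52/9*b**3 - 356/27*b**2 + b + 31
  leading term a*b: subtract (28/27)·g_4 from -14*a*b - 16/9*b**5 + 32/27*b**4 + 52/9*b**3 - 356/27*b**2 + b + 31 → -16/9*b**5 + 32/27*b**4 - 4/9*b**3 - 244/27*b**2 - 61/9*b - 31/27
  leading term b**5: no divisor's leading term divides it; move -16/9*b**5 to the remainder.
  leading term b**4: no divisor's leading term divides it; move 32/27*b**4 to the remainder.
  leading term b**3: no divisor's leading term divides it; move -4/9*b**3 to the remainder.
  leading term b**2: no divisor's leading term divides it; move -244/27*b**2 to the remainder.
  leading term b: no divisor's leading term divides it; move -61/9*b to the remainder.
  leading term 1: no divisor's leading term divides it; move -31/27 to the remainder.
  remainder -16/9*b**5 + 32/27*b**4 - 4/9*b**3 - 244/27*b**2 - 61/9*b - 31/27 ≠ 0; add g_6 = -16/9*b**5 + 32/27*b**4 - 4/9*b**3 - 244/27*b**2 - 61/9*b - 31/27 to the basis.

The other S-polynomials (S(f_1,g_4), S(f_2,g_4), S(g_3,g_4), S(f_2,g_5), S(g_3,g_5), S(g_4,g_5), S(f_1,g_6), S(f_2,g_6), S(g_3,g_6), S(g_4,g_6), S(g_5,g_6)) all reduce to 0 modulo the current basis, so we have a Gröbner basis.
Inter-reduce: drop elements whose leading term is divisible by another's, tail-reduce, and make monic.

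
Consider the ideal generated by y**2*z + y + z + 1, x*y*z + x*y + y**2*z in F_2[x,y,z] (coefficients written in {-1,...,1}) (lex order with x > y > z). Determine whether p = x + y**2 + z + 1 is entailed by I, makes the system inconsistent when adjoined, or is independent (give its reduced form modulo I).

x + y**2 + z + 1 is independent of I; its normal form modulo I is x + y**2 + z + 1.

First compute the reduced Gröbner basis of I by Buchberger's algorithm.
f_1 = y**2*z + y + z + 1, LT = y**2*z.
f_2 = x*y*z + x*y + y**2*z, LT = x*y*z.

S(f_1,f_2): lcm = x*y**2*z. S = x*y**2 + x*y + x*z + x + y**3*z.
  reduce S modulo (f_1, f_2):
  remainder x*y**2 + x*y + x*z + x + y**2 + y*z + y ≠ 0; add h_3 = x*y**2 + x*y + x*z + x + y**2 + y*z + y to the basis.

S(f_1,h_3): lcm = x*y**2*z. S = x*y*z + x*y + x*z**2 + x + y**2*z + y*z**2 + y*z.
  reduce S modulo (f_1, f_2, h_3):
  remainder x*z**2 + x + y*z**2 + y*z ≠ 0; add h_4 = x*z**2 + x + y*z**2 + y*z to the basis.

The other S-polynomials (S(f_2,h_3), S(f_1,h_4), S(f_2,h_4), S(h_3,h_4)) all reduce to 0 modulo the current basis, so we have a Gröbner basis.
Inter-reduce: drop elements whose leading term is divisible by another's, tail-reduce, and make monic.
Reduced Gröbner basis: {x*y**2 + x*y + x*z + x + y**2 + y*z + y, x*y*z + x*y + y + z + 1, x*z**2 + x + y*z**2 + y*z, y**2*z + y + z + 1}.
Label its elements g_1 = x*y**2 + x*y + x*z + x + y**2 + y*z + y, g_2 = x*y*z + x*y + y + z + 1, g_3 = x*z**2 + x + y*z**2 + y*z, g_4 = y**2*z + y + z + 1.

Reduce p = x + y**2 + z + 1 modulo G:
  leading term x: no divisor's leading term divides it; move x to the remainder.
  leading term y**2: no divisor's leading term divides it; move y**2 to the remainder.
  leading term z: no divisor's leading term divides it; move z to the remainder.
  leading term 1: no divisor's leading term divides it; move 1 to the remainder.
  normal form = x + y**2 + z + 1.
The normal form is nonzero, so p ∉ I. Since p minus its normal form lies in I, I + (p) = I + (r) where r = x + y**2 + z + 1; decide whether this ideal is the whole ring.
Run Buchberger on G together with r (pairs among the g_i already reduce to 0 since G is a Gröbner basis):
g_1 = x*y**2 + x*y + x*z + x + y**2 + y*z + y, LT = x*y**2.
g_2 = x*y*z + x*y + y + z + 1, LT = x*y*z.
g_3 = x*z**2 + x + y*z**2 + y*z, LT = x*z**2.
g_4 = y**2*z + y + z + 1, LT = y**2*z.
r = x + y**2 + z + 1, LT = x.

S(g_1,r): lcm = x*y**2. S = x*y + x*z + x + y**4 + y**2*z + y*z + y.
  reduce S modulo (g_1, g_2, g_3, g_4, r):
  remainder y**4 + y**3 + y**2 + z**2 + 1 ≠ 0; add m_6 = y**4 + y**3 + y**2 + z**2 + 1 to the basis.

S(g_2,r): lcm = x*y*z. S = x*y + y**3*z + y*z**2 + y*z + y + z + 1.
  reduce S modulo (g_1, g_2, g_3, g_4, r, m_6):
  remainder y**3 + y**2 + y*z**2 + y*z + y + z + 1 ≠ 0; add m_7 = y**3 + y**2 + y*z**2 + y*z + y + z + 1 to the basis.

S(g_3,r): lcm = x*z**2. S = x + y**2*z**2 + y*z**2 + y*z + z**3 + z**2.
  reduce S modulo (g_1, g_2, g_3, g_4, r, m_6, m_7):
  remainder y**2 + y*z**2 + z**3 + 1 ≠ 0; add m_8 = y**2 + y*z**2 + z**3 + 1 to the basis.

S(g_2,m_6): lcm = x*y**4*z. S = x*y**4 + x*y**3*z + x*y**2*z + x*z**3 + x*z + y**4 + y**3*z + y**3.
  reduce S modulo (g_1, g_2, g_3, g_4, r, m_6, m_7, m_8):
  remainder y*z**3 + z**3 + z**2 ≠ 0; add m_9 = y*z**3 + z**3 + z**2 to the basis.

S(g_2,m_8): lcm = x*y**2*z. S = x*y**2 + x*y*z**3 + x*z**4 + x*z + y**2 + y*z + y.
  reduce S modulo (g_1, g_2, g_3, g_4, r, m_6, m_7, m_8, m_9):
  remainder y + z**4 + z**3 + z**2 + 1 ≠ 0; add m_10 = y + z**4 + z**3 + z**2 + 1 to the basis.

S(m_9,m_10): lcm = y*z**3. S = z**7 + z**6 + z**5 + z**2.
  reduce S modulo (g_1, g_2, g_3, g_4, r, m_6, m_7, m_8, m_9, m_10):
  remainder z**7 + z**6 + z**5 + z**2 ≠ 0; add m_11 = z**7 + z**6 + z**5 + z**2 to the basis.

The other S-polynomials (S(g_1,g_2), S(g_1,g_3), S(g_1,g_4), S(g_2,g_3), S(g_2,g_4), S(g_3,g_4), S(g_4,r), S(g_1,m_6), S(g_3,m_6), S(g_4,m_6), S(r,m_6), S(g_1,m_7), S(g_2,m_7), S(g_3,m_7), S(g_4,m_7), S(r,m_7), S(m_6,m_7), S(g_1,m_8), S(g_3,m_8), S(g_4,m_8), S(r,m_8), S(m_6,m_8), S(m_7,m_8), S(g_1,m_9), S(g_2,m_9), S(g_3,m_9), S(g_4,m_9), S(r,m_9), S(m_6,m_9), S(m_7,m_9), S(m_8,m_9), S(g_1,m_10), S(g_2,m_10), S(g_3,m_10), S(g_4,m_10), S(r,m_10), S(m_6,m_10), S(m_7,m_10), S(m_8,m_10), S(g_1,m_11), S(g_2,m_11), S(g_3,m_11), S(g_4,m_11), S(r,m_11), S(m_6,m_11), S(m_7,m_11), S(m_8,m_11), S(m_9,m_11), S(m_10,m_11)) all reduce to 0 modulo the current basis, so we have a Gröbner basis.
Inter-reduce: drop elements whose leading term is divisible by another's, tail-reduce, and make monic.
Reduced Gröbner basis: {x + z**6 + z**5 + z**4 + z**3 + z**2 + z, y + z**4 + z**3 + z**2 + 1, z**7 + z**6 + z**5 + z**2}.
The reduced Gröbner basis of I + (p) is {x + z**6 + z**5 + z**4 + z**3 + z**2 + z, y + z**4 + z**3 + z**2 + 1, z**7 + z**6 + z**5 + z**2} ≠ {1}, a proper ideal, so the enlarged system stays consistent: p is independent of I, with normal form x + y**2 + z + 1.

The remainder on division by a Gröbner basis is unique — it is the normal form.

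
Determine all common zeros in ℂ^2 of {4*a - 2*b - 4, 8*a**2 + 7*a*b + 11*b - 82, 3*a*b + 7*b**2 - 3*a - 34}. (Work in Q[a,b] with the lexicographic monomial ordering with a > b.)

Compute a lex Gröbner basis by Buchberger's algorithm.
f_1 = 4*a - 2*b - 4, LT = a.
f_2 = 8*a**2 + 7*a*b + 11*b - 82, LT = a**2.
f_3 = 3*a*b - 3*a + 7*b**2 - 34, LT = a*b.

S(f_1,f_2): lcm = a**2. S = -11/8*a*b - a - 11/8*b + 41/4.
  leading term a*b: subtract (-11/32*b)·f_1 from -11/8*a*b - a - 11/8*b + 41/4 → -a - 11/16*b**2 - 11/4*b + 41/4
  leading term a: subtract (-1/4)·f_1 from -a - 11/16*b**2 - 11/4*b + 41/4 → -11/16*b**2 - 13/4*b + 37/4
  leading term b**2: no divisor's leading term divides it; move -11/16*b**2 to the remainder.
  leading term b: no divisor's leading term divides it; move -13/4*b to the remainder.
  leading term 1: no divisor's leading term divides it; move 37/4 to the remainder.
  remainder -11/16*b**2 - 13/4*b + 37/4 ≠ 0; add h_4 = -11/16*b**2 - 13/4*b + 37/4 to the basis.

S(f_1,f_3): lcm = a*b. S = a - 17/6*b**2 - b + 34/3.
  leading term a: subtract (1/4)·f_1 from a - 17/6*b**2 - b + 34/3 → -17/6*b**2 - 1/2*b + 37/3
  leading term b**2: subtract (136/33)·h_4 from -17/6*b**2 - 1/2*b + 37/3 → 851/66*b - 851/33
  leading term b: no divisor's leading term divides it; move 851/66*b to the remainder.
  leading term 1: no divisor's leading term divides it; move -851/33 to the remainder.
  remainder 851/66*b - 851/33 ≠ 0; add h_5 = 851/66*b - 851/33 to the basis.

The other S-polynomials (S(f_2,f_3), S(f_1,h_4), S(f_2,h_4), S(f_3,h_4), S(f_1,h_5), S(f_2,h_5), S(f_3,h_5), S(h_4,h_5)) all reduce to 0 modulo the current basis, so we have a Gröbner basis.
Inter-reduce: drop elements whose leading term is divisible by another's, tail-reduce, and make monic.
Reduced Gröbner basis: {a - 2, b - 2}.

A lex Gröbner basis eliminates variables successively. Here b - 2 depends only on b, with roots {2}; lifting each root through the earlier basis elements recovers the full solutions.
  b = 2: the earlier basis element becomes a - 2 = 0, giving a = 2 — point (2, 2).
This is the nonlinear analogue of row-reducing a linear system.

{(2, 2)}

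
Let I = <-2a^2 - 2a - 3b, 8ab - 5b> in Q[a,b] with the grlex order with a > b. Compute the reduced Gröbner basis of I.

f_1 = -2a^2 - 2a - 3b, LT = a^2.
f_2 = 8ab - 5b, LT = ab.

S(f_1,f_2): lcm = a^2b. S = 13/8ab + 3/2b^2.
  leading term ab: subtract (13/64)·f_2 from 13/8ab + 3/2b^2 → 3/2b^2 + 65/64b
  leading term b^2: no divisor's leading term divides it; move 3/2b^2 to the remainder.
  leading term b: no divisor's leading term divides it; move 65/64b to the remainder.
  remainder 3/2b^2 + 65/64b ≠ 0; add g_3 = 3/2b^2 + 65/64b to the basis.

S(f_1,g_3): leading monomials are coprime, so the S-polynomial reduces to 0 (Buchberger's first criterion).
S(f_2,g_3): lcm = ab^2. S = -65/96ab - 5/8b^2.
  leading term ab: subtract (-65/768)·f_2 from -65/96ab - 5/8b^2 → -5/8b^2 - 325/768b
  leading term b^2: subtract (-5/12)·g_3 from -5/8b^2 - 325/768b → 0
  remainder 0.

Every S-polynomial of the final basis reduces to 0, so we have a Gröbner basis.

G = {a^2 + a + 3/2b, ab - 5/8b, b^2 + 65/96b}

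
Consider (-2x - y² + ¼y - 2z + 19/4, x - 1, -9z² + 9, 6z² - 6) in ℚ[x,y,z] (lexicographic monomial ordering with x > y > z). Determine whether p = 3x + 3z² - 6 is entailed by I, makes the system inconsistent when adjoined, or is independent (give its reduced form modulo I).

First compute the reduced Gröbner basis of I by Buchberger's algorithm.
f_1 = -2x - y² + ¼y - 2z + 19/4, LT = x.
f_2 = x - 1, LT = x.
f_3 = -9z² + 9, LT = z².
f_4 = 6z² - 6, LT = z².

S(f_1,f_2): lcm = x. S = ½y² - ⅛y + z - 11/8.
  leading term y²: no divisor's leading term divides it; move ½y² to the remainder.
  leading term y: no divisor's leading term divides it; move -⅛y to the remainder.
  leading term z: no divisor's leading term divides it; move z to the remainder.
  leading term 1: no divisor's leading term divides it; move -11/8 to the remainder.
  remainder ½y² - ⅛y + z - 11/8 ≠ 0; add h_5 = ½y² - ⅛y + z - 11/8 to the basis.

The other S-polynomials (S(f_1,f_3), S(f_1,f_4), S(f_2,f_3), S(f_2,f_4), S(f_3,f_4), S(f_1,h_5), S(f_2,h_5), S(f_3,h_5), S(f_4,h_5)) all reduce to 0 modulo the current basis, so we have a Gröbner basis.
Inter-reduce: drop elements whose leading term is divisible by another's, tail-reduce, and make monic.
Reduced Gröbner basis: {x - 1, y² - ¼y + 2z - 11/4, z² - 1}.
Label its elements g_1 = x - 1, g_2 = y² - ¼y + 2z - 11/4, g_3 = z² - 1.

Reduce p = 3x + 3z² - 6 modulo G:
  leading term x: subtract (3)·g_1 from 3x + 3z² - 6 → 3z² - 3
  leading term z²: subtract (3)·g_3 from 3z² - 3 → 0
  normal form = 0.
Since the normal form is 0, p ∈ I.

3x + 3z² - 6 lies in I (it reduces to 0).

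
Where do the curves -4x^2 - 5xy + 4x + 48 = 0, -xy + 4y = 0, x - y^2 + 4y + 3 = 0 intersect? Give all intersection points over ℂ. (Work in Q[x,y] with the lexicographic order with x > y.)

{(-3, 0)}

Compute a lex Gröbner basis by Buchberger's algorithm.
f_1 = -4x^2 - 5xy + 4x + 48, LT = x^2.
f_2 = -xy + 4y, LT = xy.
f_3 = x - y^2 + 4y + 3, LT = x.

S(f_1,f_2): lcm = x^2y. S = 5/4xy^2 + 3xy - 12y.
  leading term xy^2: subtract (-5/4y)·f_2 from 5/4xy^2 + 3xy - 12y → 3xy + 5y^2 - 12y
  leading term xy: subtract (-3)·f_2 from 3xy + 5y^2 - 12y → 5y^2
  leading term y^2: no divisor's leading term divides it; move 5y^2 to the remainder.
  remainder 5y^2 ≠ 0; add h_4 = 5y^2 to the basis.

S(f_1,f_3): lcm = x^2. S = xy^2 - 11/4xy - 4x - 12.
  leading term xy^2: subtract (-y)·f_2 from xy^2 - 11/4xy - 4x - 12 → -11/4xy - 4x + 4y^2 - 12
  leading term xy: subtract (11/4)·f_2 from -11/4xy - 4x + 4y^2 - 12 → -4x + 4y^2 - 11y - 12
  leading term x: subtract (-4)·f_3 from -4x + 4y^2 - 11y - 12 → 5y
  leading term y: no divisor's leading term divides it; move 5y to the remainder.
  remainder 5y ≠ 0; add h_5 = 5y to the basis.

The other S-polynomials (S(f_2,f_3), S(f_1,h_4), S(f_2,h_4), S(f_3,h_4), S(f_1,h_5), S(f_2,h_5), S(f_3,h_5), S(h_4,h_5)) all reduce to 0 modulo the current basis, so we have a Gröbner basis.
Inter-reduce: drop elements whose leading term is divisible by another's, tail-reduce, and make monic.
Reduced Gröbner basis: {x + 3, y}.

A lex Gröbner basis eliminates variables successively. Here y depends only on y, with roots {0}; lifting each root through the earlier basis elements recovers the full solutions.
  y = 0: the earlier basis element becomes x + 3 = 0, giving x = -3 — point (-3, 0).
Each listed point satisfies every original equation (direct substitution).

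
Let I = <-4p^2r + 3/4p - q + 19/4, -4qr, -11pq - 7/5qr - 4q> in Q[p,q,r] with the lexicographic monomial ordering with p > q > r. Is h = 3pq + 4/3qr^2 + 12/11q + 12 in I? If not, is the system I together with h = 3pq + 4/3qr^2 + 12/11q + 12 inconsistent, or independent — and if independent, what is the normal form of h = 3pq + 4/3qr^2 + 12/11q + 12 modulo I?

First compute the reduced Gröbner basis of I by Buchberger's algorithm.
f_1 = -4p^2r + 3/4p - q + 19/4, LT = p^2r.
f_2 = -4qr, LT = qr.
f_3 = -11pq - 7/5qr - 4q, LT = pq.

S(f_1,f_2): lcm = p^2qr. S = -3/16pq + 1/4q^2 - 19/16q.
  leading term pq: subtract (3/176)·f_3 from -3/16pq + 1/4q^2 - 19/16q → 1/4q^2 + 21/880qr - 197/176q
  leading term q^2: no divisor's leading term divides it; move 1/4q^2 to the remainder.
  leading term qr: subtract (-21/3520)·f_2 from 21/880qr - 197/176q → -197/176q
  leading term q: no divisor's leading term divides it; move -197/176q to the remainder.
  remainder 1/4q^2 - 197/176q ≠ 0; add k_4 = 1/4q^2 - 197/176q to the basis.

S(f_1,f_3): lcm = p^2qr. S = -7/55pqr^2 - 4/11pqr - 3/16pq + 1/4q^2 - 19/16q.
  leading term pqr^2: subtract (7/220pr)·f_2 from -7/55pqr^2 - 4/11pqr - 3/16pq + 1/4q^2 - 19/16q → -4/11pqr - 3/16pq + 1/4q^2 - 19/16q
  leading term pqr: subtract (1/11p)·f_2 from -4/11pqr - 3/16pq + 1/4q^2 - 19/16q → -3/16pq + 1/4q^2 - 19/16q
  leading term pq: subtract (3/176)·f_3 from -3/16pq + 1/4q^2 - 19/16q → 1/4q^2 + 21/880qr - 197/176q
  leading term q^2: subtract (1)·k_4 from 1/4q^2 + 21/880qr - 197/176q → 21/880qr
  leading term qr: subtract (-21/3520)·f_2 from 21/880qr → 0
  remainder 0.

S(f_2,f_3): lcm = pqr. S = -7/55qr^2 - 4/11qr.
  leading term qr^2: subtract (7/220r)·f_2 from -7/55qr^2 - 4/11qr → -4/11qr
  leading term qr: subtract (1/11)·f_2 from -4/11qr → 0
  remainder 0.

S(f_1,k_4): leading monomials are coprime, so the S-polynomial reduces to 0 (Buchberger's first criterion).
S(f_2,k_4): lcm = q^2r. S = 197/44qr.
  leading term qr: subtract (-197/176)·f_2 from 197/44qr → 0
  remainder 0.

S(f_3,k_4): lcm = pq^2. S = 197/44pq + 7/55q^2r + 4/11q^2.
  leading term pq: subtract (-197/484)·f_3 from 197/44pq + 7/55q^2r + 4/11q^2 → 7/55q^2r + 4/11q^2 - 1379/2420qr - 197/121q
  leading term q^2r: subtract (-7/220q)·f_2 from 7/55q^2r + 4/11q^2 - 1379/2420qr - 197/121q → 4/11q^2 - 1379/2420qr - 197/121q
  leading term q^2: subtract (16/11)·k_4 from 4/11q^2 - 1379/2420qr - 197/121q → -1379/2420qr
  leading term qr: subtract (1379/9680)·f_2 from -1379/2420qr → 0
  remainder 0.

Every S-polynomial of the final basis reduces to 0, so we have a Gröbner basis.
Inter-reduce: drop elements whose leading term is divisible by another's, tail-reduce, and make monic.
Reduced Gröbner basis: {p^2r - 3/16p + 1/4q - 19/16, pq + 4/11q, q^2 - 197/44q, qr}.
Label its elements g_1 = p^2r - 3/16p + 1/4q - 19/16, g_2 = pq + 4/11q, g_3 = q^2 - 197/44q, g_4 = qr.

Reduce h = 3pq + 4/3qr^2 + 12/11q + 12 modulo G:
  leading term pq: subtract (3)·g_2 from 3pq + 4/3qr^2 + 12/11q + 12 → 4/3qr^2 + 12
  leading term qr^2: subtract (4/3r)·g_4 from 4/3qr^2 + 12 → 12
  leading term 1: no divisor's leading term divides it; move 12 to the remainder.
  normal form = 12.
The normal form is nonzero, so h ∉ I. Since h minus its normal form lies in I, I + (h) = I + (n) where n = 12; decide whether this ideal is the whole ring.
Here n = 12 is a nonzero constant, hence a unit: 1 ∈ I + (h), the Gröbner basis of I + (h) is {1}, and the enlarged system has no common solution — adjoining h is inconsistent.

Adjoining 3pq + 4/3qr^2 + 12/11q + 12 makes the ideal the whole ring: the system is inconsistent.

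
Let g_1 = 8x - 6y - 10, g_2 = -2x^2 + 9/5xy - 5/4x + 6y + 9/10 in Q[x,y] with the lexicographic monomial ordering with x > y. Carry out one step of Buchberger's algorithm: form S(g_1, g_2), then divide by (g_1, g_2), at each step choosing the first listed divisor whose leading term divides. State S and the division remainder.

lcm(LM(g_1), LM(g_2)) = x^2.
S = (lcm/LT(g_1))·g_1 − (lcm/LT(g_2))·g_2 = 3/20xy - 15/8x + 3y + 9/20.
Reduce S modulo (g_1, g_2) in that order:
  leading term xy: subtract (3/160y)·g_1 from 3/20xy - 15/8x + 3y + 9/20 → -15/8x + 9/80y^2 + 51/16y + 9/20
  leading term x: subtract (-15/64)·g_1 from -15/8x + 9/80y^2 + 51/16y + 9/20 → 9/80y^2 + 57/32y - 303/160
  leading term y^2: no divisor's leading term divides it; move 9/80y^2 to the remainder.
  leading term y: no divisor's leading term divides it; move 57/32y to the remainder.
  leading term 1: no divisor's leading term divides it; move -303/160 to the remainder.
The remainder 9/80y^2 + 57/32y - 303/160 is nonzero, so it would be added as the next basis element.

S(g_1, g_2) = 3/20xy - 15/8x + 3y + 9/20; remainder on division = 9/80y^2 + 57/32y - 303/160.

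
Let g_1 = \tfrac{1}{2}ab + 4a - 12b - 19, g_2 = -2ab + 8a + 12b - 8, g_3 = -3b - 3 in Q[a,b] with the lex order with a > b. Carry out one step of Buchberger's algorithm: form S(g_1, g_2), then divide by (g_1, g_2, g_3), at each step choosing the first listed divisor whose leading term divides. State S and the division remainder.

lcm(LM(g_1), LM(g_2)) = ab.
S = (lcm/LT(g_1))·g_1 − (lcm/LT(g_2))·g_2 = 12a - 18b - 42.
Reduce S modulo (g_1, g_2, g_3) in that order:
  leading term a: no divisor's leading term divides it; move 12a to the remainder.
  leading term b: subtract (6)·g_3 from -18b - 42 → -24
  leading term 1: no divisor's leading term divides it; move -24 to the remainder.
The remainder 12a - 24 is nonzero, so it would be added as the next basis element.
An S-polynomial is built so that the two leading terms cancel; whether anything survives reduction is exactly the Gröbner-basis criterion.

S(g_1, g_2) = 12a - 18b - 42; remainder on division = 12a - 24.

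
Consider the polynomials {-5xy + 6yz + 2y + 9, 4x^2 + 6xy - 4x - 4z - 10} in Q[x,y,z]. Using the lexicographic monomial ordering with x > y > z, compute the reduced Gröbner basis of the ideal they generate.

G = {x + y^2z + 1/3y^2 + 4/5yz^2 - 31/45yz - 1/45y + 6/5z - 3/5, y^3z + 1/3y^3 + 4/5y^2z^2 - 31/45y^2z - 1/45y^2 + 12/5yz - 1/5y + 9/5}

f_1 = -5xy + 6yz + 2y + 9, LT = xy.
f_2 = 4x^2 + 6xy - 4x - 4z - 10, LT = x^2.

S(f_1,f_2): lcm = x^2y. S = -3/2xy^2 - 6/5xyz + 3/5xy - 9/5x + yz + 5/2y.
  leading term xy^2: subtract (3/10y)·f_1 from -3/2xy^2 - 6/5xyz + 3/5xy - 9/5x + yz + 5/2y → -6/5xyz + 3/5xy - 9/5x - 9/5y^2z - 3/5y^2 + yz - 1/5y
  leading term xyz: subtract (6/25z)·f_1 from -6/5xyz + 3/5xy - 9/5x - 9/5y^2z - 3/5y^2 + yz - 1/5y → 3/5xy - 9/5x - 9/5y^2z - 3/5y^2 - 36/25yz^2 + 13/25yz - 1/5y - 54/25z
  leading term xy: subtract (-3/25)·f_1 from 3/5xy - 9/5x - 9/5y^2z - 3/5y^2 - 36/25yz^2 + 13/25yz - 1/5y - 54/25z → -9/5x - 9/5y^2z - 3/5y^2 - 36/25yz^2 + 31/25yz + 1/25y - 54/25z + 27/25
  leading term x: no divisor's leading term divides it; move -9/5x to the remainder.
  leading term y^2z: no divisor's leading term divides it; move -9/5y^2z to the remainder.
  leading term y^2: no divisor's leading term divides it; move -3/5y^2 to the remainder.
  leading term yz^2: no divisor's leading term divides it; move -36/25yz^2 to the remainder.
  leading term yz: no divisor's leading term divides it; move 31/25yz to the remainder.
  leading term y: no divisor's leading term divides it; move 1/25y to the remainder.
  leading term z: no divisor's leading term divides it; move -54/25z to the remainder.
  leading term 1: no divisor's leading term divides it; move 27/25 to the remainder.
  remainder -9/5x - 9/5y^2z - 3/5y^2 - 36/25yz^2 + 31/25yz + 1/25y - 54/25z + 27/25 ≠ 0; add g_3 = -9/5x - 9/5y^2z - 3/5y^2 - 36/25yz^2 + 31/25yz + 1/25y - 54/25z + 27/25 to the basis.

S(f_1,g_3): lcm = xy. S = -y^3z - 1/3y^3 - 4/5y^2z^2 + 31/45y^2z + 1/45y^2 - 12/5yz + 1/5y - 9/5.
  leading term y^3z: no divisor's leading term divides it; move -y^3z to the remainder.
  leading term y^3: no divisor's leading term divides it; move -1/3y^3 to the remainder.
  leading term y^2z^2: no divisor's leading term divides it; move -4/5y^2z^2 to the remainder.
  leading term y^2z: no divisor's leading term divides it; move 31/45y^2z to the remainder.
  leading term y^2: no divisor's leading term divides it; move 1/45y^2 to the remainder.
  leading term yz: no divisor's leading term divides it; move -12/5yz to the remainder.
  leading term y: no divisor's leading term divides it; move 1/5y to the remainder.
  leading term 1: no divisor's leading term divides it; move -9/5 to the remainder.
  remainder -y^3z - 1/3y^3 - 4/5y^2z^2 + 31/45y^2z + 1/45y^2 - 12/5yz + 1/5y - 9/5 ≠ 0; add g_4 = -y^3z - 1/3y^3 - 4/5y^2z^2 + 31/45y^2z + 1/45y^2 - 12/5yz + 1/5y - 9/5 to the basis.

S(f_2,g_3): lcm = x^2. S = -xy^2z - 1/3xy^2 - 4/5xyz^2 + 31/45xyz + 137/90xy - 6/5xz - 2/5x - z - 5/2.
  leading term xy^2z: subtract (1/5yz)·f_1 from -xy^2z - 1/3xy^2 - 4/5xyz^2 + 31/45xyz + 137/90xy - 6/5xz - 2/5x - z - 5/2 → -1/3xy^2 - 4/5xyz^2 + 31/45xyz + 137/90xy - 6/5xz - 2/5x - 6/5y^2z^2 - 2/5y^2z - 9/5yz - z - 5/2
  leading term xy^2: subtract (1/15y)·f_1 from -1/3xy^2 - 4/5xyz^2 + 31/45xyz + 137/90xy - 6/5xz - 2/5x - 6/5y^2z^2 - 2/5y^2z - 9/5yz - z - 5/2 → -4/5xyz^2 + 31/45xyz + 137/90xy - 6/5xz - 2/5x - 6/5y^2z^2 - 4/5y^2z - 2/15y^2 - 9/5yz - 3/5y - z - 5/2
  leading term xyz^2: subtract (4/25z^2)·f_1 from -4/5xyz^2 + 31/45xyz + 137/90xy - 6/5xz - 2/5x - 6/5y^2z^2 - 4/5y^2z - 2/15y^2 - 9/5yz - 3/5y - z - 5/2 → 31/45xyz + 137/90xy - 6/5xz - 2/5x - 6/5y^2z^2 - 4/5y^2z - 2/15y^2 - 24/25yz^3 - 8/25yz^2 - 9/5yz - 3/5y - 36/25z^2 - z - 5/2
  leading term xyz: subtract (-31/225z)·f_1 from 31/45xyz + 137/90xy - 6/5xz - 2/5x - 6/5y^2z^2 - 4/5y^2z - 2/15y^2 - 24/25yz^3 - 8/25yz^2 - 9/5yz - 3/5y - 36/25z^2 - z - 5/2 → 137/90xy - 6/5xz - 2/5x - 6/5y^2z^2 - 4/5y^2z - 2/15y^2 - 24/25yz^3 + 38/75yz^2 - 343/225yz - 3/5y - 36/25z^2 + 6/25z - 5/2
  leading term xy: subtract (-137/450)·f_1 from 137/90xy - 6/5xz - 2/5x - 6/5y^2z^2 - 4/5y^2z - 2/15y^2 - 24/25yz^3 + 38/75yz^2 - 343/225yz - 3/5y - 36/25z^2 + 6/25z - 5/2 → -6/5xz - 2/5x - 6/5y^2z^2 - 4/5y^2z - 2/15y^2 - 24/25yz^3 + 38/75yz^2 + 68/225yz + 2/225y - 36/25z^2 + 6/25z + 6/25
  leading term xz: subtract (2/3z)·g_3 from -6/5xz - 2/5x - 6/5y^2z^2 - 4/5y^2z - 2/15y^2 - 24/25yz^3 + 38/75yz^2 + 68/225yz + 2/225y - 36/25z^2 + 6/25z + 6/25 → -2/5x - 2/5y^2z - 2/15y^2 - 8/25yz^2 + 62/225yz + 2/225y - 12/25z + 6/25
  leading term x: subtract (2/9)·g_3 from -2/5x - 2/5y^2z - 2/15y^2 - 8/25yz^2 + 62/225yz + 2/225y - 12/25z + 6/25 → 0
  remainder 0.

S(f_1,g_4): lcm = xy^3z. S = -1/3xy^3 - 4/5xy^2z^2 + 31/45xy^2z + 1/45xy^2 - 12/5xyz + 1/5xy - 9/5x - 6/5y^3z^2 - 2/5y^3z - 9/5y^2z.
  leading term xy^3: subtract (1/15y^2)·f_1 from -1/3xy^3 - 4/5xy^2z^2 + 31/45xy^2z + 1/45xy^2 - 12/5xyz + 1/5xy - 9/5x - 6/5y^3z^2 - 2/5y^3z - 9/5y^2z → -4/5xy^2z^2 + 31/45xy^2z + 1/45xy^2 - 12/5xyz + 1/5xy - 9/5x - 6/5y^3z^2 - 4/5y^3z - 2/15y^3 - 9/5y^2z - 3/5y^2
  leading term xy^2z^2: subtract (4/25yz^2)·f_1 from -4/5xy^2z^2 + 31/45xy^2z + 1/45xy^2 - 12/5xyz + 1/5xy - 9/5x - 6/5y^3z^2 - 4/5y^3z - 2/15y^3 - 9/5y^2z - 3/5y^2 → 31/45xy^2z + 1/45xy^2 - 12/5xyz + 1/5xy - 9/5x - 6/5y^3z^2 - 4/5y^3z - 2/15y^3 - 24/25y^2z^3 - 8/25y^2z^2 - 9/5y^2z - 3/5y^2 - 36/25yz^2
  leading term xy^2z: subtract (-31/225yz)·f_1 from 31/45xy^2z + 1/45xy^2 - 12/5xyz + 1/5xy - 9/5x - 6/5y^3z^2 - 4/5y^3z - 2/15y^3 - 24/25y^2z^3 - 8/25y^2z^2 - 9/5y^2z - 3/5y^2 - 36/25yz^2 → 1/45xy^2 - 12/5xyz + 1/5xy - 9/5x - 6/5y^3z^2 - 4/5y^3z - 2/15y^3 - 24/25y^2z^3 + 38/75y^2z^2 - 343/225y^2z - 3/5y^2 - 36/25yz^2 + 31/25yz
  leading term xy^2: subtract (-1/225y)·f_1 from 1/45xy^2 - 12/5xyz + 1/5xy - 9/5x - 6/5y^3z^2 - 4/5y^3z - 2/15y^3 - 24/25y^2z^3 + 38/75y^2z^2 - 343/225y^2z - 3/5y^2 - 36/25yz^2 + 31/25yz → -12/5xyz + 1/5xy - 9/5x - 6/5y^3z^2 - 4/5y^3z - 2/15y^3 - 24/25y^2z^3 + 38/75y^2z^2 - 337/225y^2z - 133/225y^2 - 36/25yz^2 + 31/25yz + 1/25y
  leading term xyz: subtract (12/25z)·f_1 from -12/5xyz + 1/5xy - 9/5x - 6/5y^3z^2 - 4/5y^3z - 2/15y^3 - 24/25y^2z^3 + 38/75y^2z^2 - 337/225y^2z - 133/225y^2 - 36/25yz^2 + 31/25yz + 1/25y → 1/5xy - 9/5x - 6/5y^3z^2 - 4/5y^3z - 2/15y^3 - 24/25y^2z^3 + 38/75y^2z^2 - 337/225y^2z - 133/225y^2 - 108/25yz^2 + 7/25yz + 1/25y - 108/25z
  leading term xy: subtract (-1/25)·f_1 from 1/5xy - 9/5x - 6/5y^3z^2 - 4/5y^3z - 2/15y^3 - 24/25y^2z^3 + 38/75y^2z^2 - 337/225y^2z - 133/225y^2 - 108/25yz^2 + 7/25yz + 1/25y - 108/25z → -9/5x - 6/5y^3z^2 - 4/5y^3z - 2/15y^3 - 24/25y^2z^3 + 38/75y^2z^2 - 337/225y^2z - 133/225y^2 - 108/25yz^2 + 13/25yz + 3/25y - 108/25z + 9/25
  leading term x: subtract (1)·g_3 from -9/5x - 6/5y^3z^2 - 4/5y^3z - 2/15y^3 - 24/25y^2z^3 + 38/75y^2z^2 - 337/225y^2z - 133/225y^2 - 108/25yz^2 + 13/25yz + 3/25y - 108/25z + 9/25 → -6/5y^3z^2 - 4/5y^3z - 2/15y^3 - 24/25y^2z^3 + 38/75y^2z^2 + 68/225y^2z + 2/225y^2 - 72/25yz^2 - 18/25yz + 2/25y - 54/25z - 18/25
  leading term y^3z^2: subtract (6/5z)·g_4 from -6/5y^3z^2 - 4/5y^3z - 2/15y^3 - 24/25y^2z^3 + 38/75y^2z^2 + 68/225y^2z + 2/225y^2 - 72/25yz^2 - 18/25yz + 2/25y - 54/25z - 18/25 → -2/5y^3z - 2/15y^3 - 8/25y^2z^2 + 62/225y^2z + 2/225y^2 - 24/25yz + 2/25y - 18/25
  leading term y^3z: subtract (2/5)·g_4 from -2/5y^3z - 2/15y^3 - 8/25y^2z^2 + 62/225y^2z + 2/225y^2 - 24/25yz + 2/25y - 18/25 → 0
  remainder 0.

S(f_2,g_4): leading monomials are coprime, so the S-polynomial reduces to 0 (Buchberger's first criterion).
S(g_3,g_4): leading monomials are coprime, so the S-polynomial reduces to 0 (Buchberger's first criterion).
Every S-polynomial of the final basis reduces to 0, so we have a Gröbner basis.
Inter-reduce: drop elements whose leading term is divisible by another's, tail-reduce, and make monic.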